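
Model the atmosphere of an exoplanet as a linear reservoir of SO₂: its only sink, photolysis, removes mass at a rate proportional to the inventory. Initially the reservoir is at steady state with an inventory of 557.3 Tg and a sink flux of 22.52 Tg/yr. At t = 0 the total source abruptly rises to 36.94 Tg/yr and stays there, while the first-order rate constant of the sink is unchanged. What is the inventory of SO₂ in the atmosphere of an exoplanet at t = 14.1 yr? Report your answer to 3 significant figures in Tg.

712 Tg

Residence time τ = M₀/F₀ = 24.75 yr. The eventual steady state is M_∞ = M₀·(F₁/F₀) = 557.3 × 36.94/22.52 = 914.15 Tg.
The anomaly ΔM(t) = M(t) − M_∞ decays as ΔM₀·e^(−t/τ) with ΔM₀ = 557.3 − 914.15 = −356.9 Tg.
At t = 14.1 yr, e^(−t/τ) = e^(−0.5698) = 0.5657, so ΔM = −201.9 Tg and M = 914.15 − 201.9 = 712.30 Tg.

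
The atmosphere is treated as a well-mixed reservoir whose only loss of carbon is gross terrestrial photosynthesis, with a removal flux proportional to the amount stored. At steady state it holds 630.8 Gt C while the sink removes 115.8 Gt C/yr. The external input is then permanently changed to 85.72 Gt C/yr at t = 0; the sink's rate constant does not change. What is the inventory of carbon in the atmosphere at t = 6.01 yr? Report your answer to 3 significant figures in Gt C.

521 Gt C

Residence time τ = M₀/F₀ = 5.447 yr. The eventual steady state is M_∞ = M₀·(F₁/F₀) = 630.8 × 85.72/115.8 = 466.94 Gt C.
The anomaly ΔM(t) = M(t) − M_∞ decays as ΔM₀·e^(−t/τ) with ΔM₀ = 630.8 − 466.94 = 163.9 Gt C.
At t = 6.01 yr, e^(−t/τ) = e^(−1.103) = 0.3318, so ΔM = 54.36 Gt C and M = 466.94 + 54.36 = 521.31 Gt C.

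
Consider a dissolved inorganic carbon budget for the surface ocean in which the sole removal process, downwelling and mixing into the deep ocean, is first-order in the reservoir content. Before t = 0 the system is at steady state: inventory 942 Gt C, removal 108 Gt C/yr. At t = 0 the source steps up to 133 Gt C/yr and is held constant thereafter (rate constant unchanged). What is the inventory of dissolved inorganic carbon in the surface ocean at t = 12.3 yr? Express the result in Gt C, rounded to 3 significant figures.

Residence time τ = M₀/F₀ = 8.722 yr. The eventual steady state is M_∞ = M₀·(F₁/F₀) = 942 × 133/108 = 1160.1 Gt C.
The anomaly ΔM(t) = M(t) − M_∞ decays as ΔM₀·e^(−t/τ) with ΔM₀ = 942 − 1160.1 = −218.1 Gt C.
At t = 12.3 yr, e^(−t/τ) = e^(−1.410) = 0.2441, so ΔM = −53.23 Gt C and M = 1160.1 − 53.23 = 1106.8 Gt C.

1110 Gt C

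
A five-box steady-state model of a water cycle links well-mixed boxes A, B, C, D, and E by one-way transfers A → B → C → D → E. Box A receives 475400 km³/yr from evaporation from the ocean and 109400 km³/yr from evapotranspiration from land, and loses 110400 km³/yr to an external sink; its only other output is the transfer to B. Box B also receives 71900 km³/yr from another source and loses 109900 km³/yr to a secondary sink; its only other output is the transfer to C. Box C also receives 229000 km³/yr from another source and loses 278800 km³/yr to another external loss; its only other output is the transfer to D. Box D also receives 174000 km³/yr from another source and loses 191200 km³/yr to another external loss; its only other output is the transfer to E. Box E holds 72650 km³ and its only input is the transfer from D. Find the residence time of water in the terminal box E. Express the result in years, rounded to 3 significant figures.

Box A: F(A→B) = (475400 + 109400) − 110400 = 474400 km³/yr.
Box B: F(B→C) = (474400 + 71900) − 109900 = 436400 km³/yr.
Box C: F(C→D) = (436400 + 229000) − 278800 = 386600 km³/yr.
Box D: F(D→E) = (386600 + 174000) − 191200 = 369400 km³/yr.
Box E throughput = its input = 369400 km³/yr; τ = 72650 / 369400 = 0.1967 yr.

0.197 yr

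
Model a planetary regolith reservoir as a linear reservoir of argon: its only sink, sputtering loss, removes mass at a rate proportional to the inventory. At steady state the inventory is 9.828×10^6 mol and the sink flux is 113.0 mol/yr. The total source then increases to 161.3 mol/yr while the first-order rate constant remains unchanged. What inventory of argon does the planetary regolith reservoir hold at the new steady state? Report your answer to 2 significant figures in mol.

1.4×10^7 mol

Rate constant k = F/M = 113.0 / 9.828×10^6 = 1.150×10^-5 yr⁻¹.
At the new steady state, source = k·M_new ⇒ M_new = 161.3 / 1.150×10^-5 = 1.403×10^7 mol.
(Equivalently M_new = M × F_new/F_old = 9.828×10^6 × 161.3/113.0.)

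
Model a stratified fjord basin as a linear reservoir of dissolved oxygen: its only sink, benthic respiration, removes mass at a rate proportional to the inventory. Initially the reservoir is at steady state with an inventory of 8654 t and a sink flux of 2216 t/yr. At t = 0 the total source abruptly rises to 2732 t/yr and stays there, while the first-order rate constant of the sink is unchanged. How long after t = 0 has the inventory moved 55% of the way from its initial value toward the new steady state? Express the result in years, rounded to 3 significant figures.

3.12 yr

τ = M₀/F₀ = 8654/2216 = 3.905 yr.
The remaining gap fraction is e^(−t/τ); 55% covered ⇒ e^(−t/τ) = 0.450.
t = −τ ln(0.450) = 3.905 × 0.7985 = 3.118 yr.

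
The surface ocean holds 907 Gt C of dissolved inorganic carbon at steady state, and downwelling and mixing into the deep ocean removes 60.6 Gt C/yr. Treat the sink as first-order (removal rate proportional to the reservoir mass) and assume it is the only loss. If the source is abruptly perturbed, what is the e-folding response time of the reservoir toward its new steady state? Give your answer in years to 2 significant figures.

15 yr

For a linear reservoir the response time equals the residence time τ = M/F.
τ = 907 / 60.6 = 14.97 yr.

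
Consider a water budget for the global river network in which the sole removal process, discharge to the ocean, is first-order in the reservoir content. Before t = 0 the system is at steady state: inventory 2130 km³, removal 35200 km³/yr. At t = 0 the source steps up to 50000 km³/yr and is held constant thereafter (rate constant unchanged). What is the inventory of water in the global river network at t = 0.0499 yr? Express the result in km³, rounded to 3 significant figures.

2630 km³

Residence time τ = M₀/F₀ = 0.06051 yr. The eventual steady state is M_∞ = M₀·(F₁/F₀) = 2130 × 50000/35200 = 3025.6 km³.
The anomaly ΔM(t) = M(t) − M_∞ decays as ΔM₀·e^(−t/τ) with ΔM₀ = 2130 − 3025.6 = −895.6 km³.
At t = 0.0499 yr, e^(−t/τ) = e^(−0.8246) = 0.4384, so ΔM = −392.6 km³ and M = 3025.6 − 392.6 = 2633.0 km³.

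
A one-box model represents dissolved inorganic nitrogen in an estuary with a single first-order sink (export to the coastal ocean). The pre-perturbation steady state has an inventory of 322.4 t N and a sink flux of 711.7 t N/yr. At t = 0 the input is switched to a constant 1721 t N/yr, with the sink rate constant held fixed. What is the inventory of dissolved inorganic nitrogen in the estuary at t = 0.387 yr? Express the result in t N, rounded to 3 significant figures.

The sink rate constant is k = F₀/M₀ = 711.7/322.4 = 2.208 yr⁻¹.
Solving dM/dt = F₁ − kM with M(0) = M₀ gives M(t) = F₁/k + (M₀ − F₁/k)·e^(−kt).
F₁/k = 1721/2.208 = 779.61 t N; kt = 2.208 × 0.387 = 0.8543, e^(−kt) = 0.4256.
M(0.387) = 779.61 + (322.4 − 779.61) × 0.4256 = 779.61 − 194.6 = 585.03 t N.

585 t N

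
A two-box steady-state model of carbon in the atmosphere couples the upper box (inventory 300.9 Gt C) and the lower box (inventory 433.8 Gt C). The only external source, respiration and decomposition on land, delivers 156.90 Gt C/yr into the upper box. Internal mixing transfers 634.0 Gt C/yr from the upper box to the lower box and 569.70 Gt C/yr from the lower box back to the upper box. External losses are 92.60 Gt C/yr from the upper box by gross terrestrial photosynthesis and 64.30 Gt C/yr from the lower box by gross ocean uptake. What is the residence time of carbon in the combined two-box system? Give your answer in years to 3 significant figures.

4.68 yr

For the system as a whole, the A↔B exchange is internal and contributes nothing to the throughput; only the external sinks remove mass.
M_total = 300.9 + 433.8 = 734.70 Gt C.
ΣF_external_out = 92.60 + 64.30 = 156.90 Gt C/yr.
τ = M_total / ΣF_ext = 734.70 / 156.90 = 4.683 yr.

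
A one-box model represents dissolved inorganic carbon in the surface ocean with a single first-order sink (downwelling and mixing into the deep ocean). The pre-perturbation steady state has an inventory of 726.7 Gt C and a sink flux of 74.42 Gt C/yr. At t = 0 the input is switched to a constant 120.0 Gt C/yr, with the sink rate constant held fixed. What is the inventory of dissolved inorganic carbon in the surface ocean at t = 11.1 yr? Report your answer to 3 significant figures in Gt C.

τ = M₀/F₀ = 726.7/74.42 = 9.765 yr; rate constant k = 1/τ.
New steady state M_∞ = F₁/k = F₁·τ = 120.0 × 9.765 = 1171.8 Gt C.
M(t) = M_∞ + (M₀ − M_∞)·e^(−t/τ); t/τ = 11.1/9.765 = 1.137, so e^(−t/τ) = 0.3209.
M(t) = 1171.8 − 445.1 × 0.3209 = 1029.0 Gt C.

1030 Gt C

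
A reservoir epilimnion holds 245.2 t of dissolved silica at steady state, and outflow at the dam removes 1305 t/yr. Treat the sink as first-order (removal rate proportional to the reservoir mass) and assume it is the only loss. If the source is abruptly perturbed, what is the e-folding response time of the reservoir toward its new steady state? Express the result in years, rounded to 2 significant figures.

0.19 yr

For a linear reservoir the response time equals the residence time τ = M/F.
τ = 245.2 / 1305 = 0.1879 yr.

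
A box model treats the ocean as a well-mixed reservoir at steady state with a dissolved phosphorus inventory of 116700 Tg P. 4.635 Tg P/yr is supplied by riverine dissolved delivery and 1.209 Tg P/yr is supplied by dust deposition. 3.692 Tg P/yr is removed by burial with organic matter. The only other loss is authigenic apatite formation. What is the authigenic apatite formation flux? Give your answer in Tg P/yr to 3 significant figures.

At steady state ΣF_in = ΣF_out.
ΣF_in = 4.635 + 1.209 = 5.8440 Tg P/yr.
Authigenic apatite formation flux = ΣF_in − (3.692) = 5.8440 − 3.692 = 2.152 Tg P/yr.

2.15 Tg P/yr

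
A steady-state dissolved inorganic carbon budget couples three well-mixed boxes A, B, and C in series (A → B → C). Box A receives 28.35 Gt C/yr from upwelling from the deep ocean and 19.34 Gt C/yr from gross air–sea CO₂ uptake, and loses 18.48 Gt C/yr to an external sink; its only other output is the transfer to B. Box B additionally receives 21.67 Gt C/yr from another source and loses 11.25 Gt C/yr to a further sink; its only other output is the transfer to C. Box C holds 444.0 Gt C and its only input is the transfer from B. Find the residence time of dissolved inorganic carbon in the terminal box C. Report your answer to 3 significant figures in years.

11.2 yr

Box A: F(A→B) = (28.35 + 19.34) − 18.48 = 29.210 Gt C/yr.
Box B: F(B→C) = (29.210 + 21.67) − 11.25 = 39.630 Gt C/yr.
Box C throughput = its input = 39.630 Gt C/yr; τ = 444.0 / 39.630 = 11.20 yr.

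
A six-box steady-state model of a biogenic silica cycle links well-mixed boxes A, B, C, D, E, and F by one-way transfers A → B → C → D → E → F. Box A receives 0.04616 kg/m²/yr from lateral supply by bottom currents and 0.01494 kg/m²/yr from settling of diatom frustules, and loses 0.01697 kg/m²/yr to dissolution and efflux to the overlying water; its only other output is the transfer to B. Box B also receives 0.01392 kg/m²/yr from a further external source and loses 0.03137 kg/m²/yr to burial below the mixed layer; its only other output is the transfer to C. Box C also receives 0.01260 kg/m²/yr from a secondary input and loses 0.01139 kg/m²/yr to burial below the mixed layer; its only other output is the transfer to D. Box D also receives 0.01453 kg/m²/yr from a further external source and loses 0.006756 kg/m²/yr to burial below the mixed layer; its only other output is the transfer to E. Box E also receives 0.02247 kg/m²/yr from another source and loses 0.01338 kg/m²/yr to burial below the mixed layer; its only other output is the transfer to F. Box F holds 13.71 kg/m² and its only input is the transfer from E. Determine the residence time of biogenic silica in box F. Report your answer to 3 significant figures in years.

Box A: F(A→B) = (0.04616 + 0.01494) − 0.01697 = 0.044130 kg/m²/yr.
Box B: F(B→C) = (0.044130 + 0.01392) − 0.03137 = 0.026680 kg/m²/yr.
Box C: F(C→D) = (0.026680 + 0.01260) − 0.01139 = 0.027890 kg/m²/yr.
Box D: F(D→E) = (0.027890 + 0.01453) − 0.006756 = 0.035664 kg/m²/yr.
Box E: F(E→F) = (0.035664 + 0.02247) − 0.01338 = 0.044754 kg/m²/yr.
Box F throughput = its input = 0.044754 kg/m²/yr; τ = 13.71 / 0.044754 = 306.3 yr.

306 yr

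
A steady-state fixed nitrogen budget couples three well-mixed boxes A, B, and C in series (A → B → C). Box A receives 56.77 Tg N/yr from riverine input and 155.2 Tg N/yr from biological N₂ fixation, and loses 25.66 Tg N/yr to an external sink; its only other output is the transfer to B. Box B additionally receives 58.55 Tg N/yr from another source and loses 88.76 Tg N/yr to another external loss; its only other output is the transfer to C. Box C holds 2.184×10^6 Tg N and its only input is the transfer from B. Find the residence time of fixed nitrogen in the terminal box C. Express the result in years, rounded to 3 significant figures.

14000 yr

Box A: F(A→B) = (56.77 + 155.2) − 25.66 = 186.31 Tg N/yr.
Box B: F(B→C) = (186.31 + 58.55) − 88.76 = 156.10 Tg N/yr.
Box C throughput = its input = 156.10 Tg N/yr; τ = 2.184×10^6 / 156.10 = 13990 yr.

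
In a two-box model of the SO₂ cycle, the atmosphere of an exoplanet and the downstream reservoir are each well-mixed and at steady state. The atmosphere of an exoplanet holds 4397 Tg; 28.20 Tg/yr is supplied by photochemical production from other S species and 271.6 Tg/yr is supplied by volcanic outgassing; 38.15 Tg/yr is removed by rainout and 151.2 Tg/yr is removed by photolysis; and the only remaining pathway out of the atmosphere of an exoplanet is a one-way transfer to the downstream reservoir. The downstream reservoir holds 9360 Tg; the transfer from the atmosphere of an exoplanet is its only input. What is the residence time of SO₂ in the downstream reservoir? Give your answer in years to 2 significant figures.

Balance the atmosphere of an exoplanet: ΣF_in = 28.20 + 271.6 = 299.80 Tg/yr.
Transfer to the downstream reservoir = ΣF_in − (38.15 + 151.2) = 110.45 Tg/yr.
At steady state the output of the downstream reservoir equals its input, 110.45 Tg/yr.
τ = M / F = 9360 / 110.45 = 84.74 yr.

85 yr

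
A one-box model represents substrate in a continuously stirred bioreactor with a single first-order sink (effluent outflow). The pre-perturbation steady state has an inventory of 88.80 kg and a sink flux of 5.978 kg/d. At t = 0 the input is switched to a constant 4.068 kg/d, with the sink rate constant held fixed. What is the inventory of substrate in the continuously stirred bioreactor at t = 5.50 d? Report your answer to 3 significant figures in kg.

The sink rate constant is k = F₀/M₀ = 5.978/88.80 = 0.06732 d⁻¹.
Solving dM/dt = F₁ − kM with M(0) = M₀ gives M(t) = F₁/k + (M₀ − F₁/k)·e^(−kt).
F₁/k = 4.068/0.06732 = 60.428 kg; kt = 0.06732 × 5.50 = 0.3703, e^(−kt) = 0.6906.
M(5.50) = 60.428 + (88.80 − 60.428) × 0.6906 = 60.428 + 19.59 = 80.020 kg.

80.0 kg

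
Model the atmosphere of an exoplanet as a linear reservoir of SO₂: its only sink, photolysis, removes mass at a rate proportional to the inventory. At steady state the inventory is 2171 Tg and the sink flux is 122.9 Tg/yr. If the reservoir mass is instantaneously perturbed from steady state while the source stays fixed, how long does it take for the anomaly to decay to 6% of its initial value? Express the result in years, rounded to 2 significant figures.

50 yr

For a linear reservoir the anomaly decays as exp(−t/τ) with τ = M/F = 2171/122.9 = 17.66 yr.
exp(−t/τ) = 0.06 ⇒ t = −τ ln(0.06) = 17.66 × 2.813 = 49.70 yr.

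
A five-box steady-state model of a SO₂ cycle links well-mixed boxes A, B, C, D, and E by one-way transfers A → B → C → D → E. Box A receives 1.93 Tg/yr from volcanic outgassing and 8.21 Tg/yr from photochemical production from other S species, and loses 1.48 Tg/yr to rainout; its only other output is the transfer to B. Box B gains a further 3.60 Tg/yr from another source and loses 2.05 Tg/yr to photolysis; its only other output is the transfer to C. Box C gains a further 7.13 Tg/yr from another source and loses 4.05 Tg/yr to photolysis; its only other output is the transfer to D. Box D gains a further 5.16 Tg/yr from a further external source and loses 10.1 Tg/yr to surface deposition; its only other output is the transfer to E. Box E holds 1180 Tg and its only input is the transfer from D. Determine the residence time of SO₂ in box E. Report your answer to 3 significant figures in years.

141 yr

Box A: F(A→B) = (1.93 + 8.21) − 1.48 = 8.6600 Tg/yr.
Box B: F(B→C) = (8.6600 + 3.60) − 2.05 = 10.210 Tg/yr.
Box C: F(C→D) = (10.210 + 7.13) − 4.05 = 13.290 Tg/yr.
Box D: F(D→E) = (13.290 + 5.16) − 10.1 = 8.3500 Tg/yr.
Box E throughput = its input = 8.3500 Tg/yr; τ = 1180 / 8.3500 = 141.3 yr.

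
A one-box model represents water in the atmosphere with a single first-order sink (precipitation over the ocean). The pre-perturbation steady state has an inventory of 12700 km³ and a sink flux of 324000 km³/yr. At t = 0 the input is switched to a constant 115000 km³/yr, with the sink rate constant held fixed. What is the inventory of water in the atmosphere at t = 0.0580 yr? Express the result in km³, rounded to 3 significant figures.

τ = M₀/F₀ = 12700/324000 = 0.03920 yr; rate constant k = 1/τ.
New steady state M_∞ = F₁/k = F₁·τ = 115000 × 0.03920 = 4507.7 km³.
M(t) = M_∞ + (M₀ − M_∞)·e^(−t/τ); t/τ = 0.0580/0.03920 = 1.480, so e^(−t/τ) = 0.2277.
M(t) = 4507.7 + 8192 × 0.2277 = 6373.2 km³.

6370 km³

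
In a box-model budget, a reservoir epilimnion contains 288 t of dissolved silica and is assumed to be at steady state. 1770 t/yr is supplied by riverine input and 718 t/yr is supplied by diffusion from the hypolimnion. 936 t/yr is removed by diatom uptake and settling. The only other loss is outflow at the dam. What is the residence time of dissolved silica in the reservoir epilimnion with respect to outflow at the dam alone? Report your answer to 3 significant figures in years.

At steady state ΣF_in = ΣF_out.
ΣF_in = 1770 + 718 = 2488.0 t/yr.
Outflow at the dam flux = ΣF_in − (936) = 2488.0 − 936.0 = 1552 t/yr.
τ = M / F = 288 / 1552 = 0.1856 yr.

0.186 yr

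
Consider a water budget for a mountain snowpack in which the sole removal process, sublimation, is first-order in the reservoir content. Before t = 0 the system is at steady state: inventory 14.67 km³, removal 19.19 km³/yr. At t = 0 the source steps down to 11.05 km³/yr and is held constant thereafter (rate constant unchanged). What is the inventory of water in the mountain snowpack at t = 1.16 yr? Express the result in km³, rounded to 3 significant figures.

9.81 km³

τ = M₀/F₀ = 14.67/19.19 = 0.7645 yr; rate constant k = 1/τ.
New steady state M_∞ = F₁/k = F₁·τ = 11.05 × 0.7645 = 8.4473 km³.
M(t) = M_∞ + (M₀ − M_∞)·e^(−t/τ); t/τ = 1.16/0.7645 = 1.517, so e^(−t/τ) = 0.2193.
M(t) = 8.4473 + 6.223 × 0.2193 = 9.8118 km³.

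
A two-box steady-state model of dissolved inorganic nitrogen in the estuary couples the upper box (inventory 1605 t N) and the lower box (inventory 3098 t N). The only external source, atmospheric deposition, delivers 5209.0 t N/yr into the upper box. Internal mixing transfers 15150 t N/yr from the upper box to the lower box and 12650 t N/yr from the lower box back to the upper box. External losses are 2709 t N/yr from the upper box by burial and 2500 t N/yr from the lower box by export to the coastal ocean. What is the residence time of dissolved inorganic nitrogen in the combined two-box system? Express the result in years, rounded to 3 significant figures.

0.903 yr

Residence time in the combined system uses the total inventory and the total *external* removal — internal exchanges between the two boxes cancel.
M_total = 1605 + 3098 = 4703.0 t N.
ΣF_external_out = 2709 + 2500 = 5209.0 t N/yr.
τ = M_total / ΣF_ext = 4703.0 / 5209.0 = 0.9029 yr.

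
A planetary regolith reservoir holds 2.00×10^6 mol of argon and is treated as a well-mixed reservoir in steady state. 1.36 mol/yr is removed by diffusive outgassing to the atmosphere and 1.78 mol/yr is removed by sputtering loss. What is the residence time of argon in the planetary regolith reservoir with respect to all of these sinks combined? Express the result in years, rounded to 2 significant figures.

640000 yr

Total removal flux = 1.36 + 1.78 = 3.1400 mol/yr.
τ = M / ΣF_out = 2.00×10^6 / 3.1400 = 636900 yr.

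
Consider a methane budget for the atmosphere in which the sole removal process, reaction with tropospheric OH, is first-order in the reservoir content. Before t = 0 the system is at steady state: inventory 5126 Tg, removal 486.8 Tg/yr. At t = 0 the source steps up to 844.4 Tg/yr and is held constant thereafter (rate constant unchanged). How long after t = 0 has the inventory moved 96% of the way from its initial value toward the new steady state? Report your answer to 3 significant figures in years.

33.9 yr

τ = M₀/F₀ = 5126/486.8 = 10.53 yr.
The remaining gap fraction is e^(−t/τ); 96% covered ⇒ e^(−t/τ) = 0.0400.
t = −τ ln(0.0400) = 10.53 × 3.219 = 33.89 yr.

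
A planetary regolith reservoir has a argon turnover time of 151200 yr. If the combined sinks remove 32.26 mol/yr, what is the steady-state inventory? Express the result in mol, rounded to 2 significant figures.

4.9×10^6 mol

τ = M/F ⇒ M = τ × F = 151200 × 32.26 = 4.878×10^6 mol.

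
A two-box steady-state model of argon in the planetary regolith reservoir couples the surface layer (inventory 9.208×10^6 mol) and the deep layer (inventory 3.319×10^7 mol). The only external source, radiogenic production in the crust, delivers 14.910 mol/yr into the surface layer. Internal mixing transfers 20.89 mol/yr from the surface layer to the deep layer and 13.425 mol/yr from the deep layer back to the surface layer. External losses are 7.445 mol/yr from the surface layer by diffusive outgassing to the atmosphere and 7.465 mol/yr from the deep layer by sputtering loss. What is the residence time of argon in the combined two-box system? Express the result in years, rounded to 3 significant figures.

For the system as a whole, the A↔B exchange is internal and contributes nothing to the throughput; only the external sinks remove mass.
M_total = 9.208×10^6 + 3.319×10^7 = 4.2398×10^7 mol.
ΣF_external_out = 7.445 + 7.465 = 14.910 mol/yr.
τ = M_total / ΣF_ext = 4.2398×10^7 / 14.910 = 2.844×10^6 yr.

2.84×10^6 yr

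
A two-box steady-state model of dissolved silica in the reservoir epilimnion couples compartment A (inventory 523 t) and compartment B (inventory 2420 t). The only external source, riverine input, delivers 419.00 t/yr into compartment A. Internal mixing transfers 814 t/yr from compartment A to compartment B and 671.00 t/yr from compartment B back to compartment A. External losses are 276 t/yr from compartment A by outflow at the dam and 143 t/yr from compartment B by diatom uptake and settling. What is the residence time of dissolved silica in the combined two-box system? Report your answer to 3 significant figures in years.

7.02 yr

Treat the two boxes together as one reservoir: the mixing fluxes between them are internal recycling, so τ = ΣM / Σ(external losses).
M_total = 523 + 2420 = 2943.0 t.
ΣF_external_out = 276 + 143 = 419.00 t/yr.
τ = M_total / ΣF_ext = 2943.0 / 419.00 = 7.024 yr.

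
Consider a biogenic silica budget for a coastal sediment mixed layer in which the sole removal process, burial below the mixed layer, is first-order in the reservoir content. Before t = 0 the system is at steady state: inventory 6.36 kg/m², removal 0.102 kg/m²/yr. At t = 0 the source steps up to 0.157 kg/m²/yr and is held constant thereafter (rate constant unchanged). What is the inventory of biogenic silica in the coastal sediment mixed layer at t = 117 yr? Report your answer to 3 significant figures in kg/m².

Residence time τ = M₀/F₀ = 62.35 yr. The eventual steady state is M_∞ = M₀·(F₁/F₀) = 6.36 × 0.157/0.102 = 9.7894 kg/m².
The anomaly ΔM(t) = M(t) − M_∞ decays as ΔM₀·e^(−t/τ) with ΔM₀ = 6.36 − 9.7894 = −3.429 kg/m².
At t = 117 yr, e^(−t/τ) = e^(−1.876) = 0.1531, so ΔM = −0.5252 kg/m² and M = 9.7894 − 0.5252 = 9.2642 kg/m².

9.26 kg/m²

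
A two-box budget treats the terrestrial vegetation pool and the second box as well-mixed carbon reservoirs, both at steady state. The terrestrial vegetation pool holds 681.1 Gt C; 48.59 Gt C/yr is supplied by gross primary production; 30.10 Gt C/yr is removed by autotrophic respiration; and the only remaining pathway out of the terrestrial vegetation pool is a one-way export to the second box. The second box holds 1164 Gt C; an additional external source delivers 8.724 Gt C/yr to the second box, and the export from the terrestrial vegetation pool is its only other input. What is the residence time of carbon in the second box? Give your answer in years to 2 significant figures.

Balance the terrestrial vegetation pool: ΣF_in = 48.590 Gt C/yr.
Export to the second box = ΣF_in − (30.10) = 18.490 Gt C/yr.
Total input to the second box = 18.490 + 8.724 = 27.214 Gt C/yr; at steady state this equals its total output.
τ = M / F = 1164 / 27.214 = 42.77 yr.

43 yr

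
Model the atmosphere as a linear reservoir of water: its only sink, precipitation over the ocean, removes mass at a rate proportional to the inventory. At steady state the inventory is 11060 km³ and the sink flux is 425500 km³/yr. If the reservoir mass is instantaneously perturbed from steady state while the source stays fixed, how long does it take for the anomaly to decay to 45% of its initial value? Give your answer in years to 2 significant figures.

For a linear reservoir the anomaly decays as exp(−t/τ) with τ = M/F = 11060/425500 = 0.02599 yr.
exp(−t/τ) = 0.45 ⇒ t = −τ ln(0.45) = 0.02599 × 0.7985 = 0.02076 yr.

0.021 yr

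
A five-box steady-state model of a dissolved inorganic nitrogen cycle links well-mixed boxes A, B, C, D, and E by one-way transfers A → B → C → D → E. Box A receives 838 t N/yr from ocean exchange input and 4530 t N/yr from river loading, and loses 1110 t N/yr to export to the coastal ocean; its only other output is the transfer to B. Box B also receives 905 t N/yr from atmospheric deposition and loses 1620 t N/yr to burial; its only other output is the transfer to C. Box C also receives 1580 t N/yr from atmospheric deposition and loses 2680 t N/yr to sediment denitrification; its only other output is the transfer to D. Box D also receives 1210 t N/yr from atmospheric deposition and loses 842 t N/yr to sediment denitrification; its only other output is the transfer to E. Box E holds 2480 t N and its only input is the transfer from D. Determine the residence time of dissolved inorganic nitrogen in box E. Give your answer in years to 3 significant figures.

0.882 yr

Box A: F(A→B) = (838 + 4530) − 1110 = 4258.0 t N/yr.
Box B: F(B→C) = (4258.0 + 905) − 1620 = 3543.0 t N/yr.
Box C: F(C→D) = (3543.0 + 1580) − 2680 = 2443.0 t N/yr.
Box D: F(D→E) = (2443.0 + 1210) − 842 = 2811.0 t N/yr.
Box E throughput = its input = 2811.0 t N/yr; τ = 2480 / 2811.0 = 0.8822 yr.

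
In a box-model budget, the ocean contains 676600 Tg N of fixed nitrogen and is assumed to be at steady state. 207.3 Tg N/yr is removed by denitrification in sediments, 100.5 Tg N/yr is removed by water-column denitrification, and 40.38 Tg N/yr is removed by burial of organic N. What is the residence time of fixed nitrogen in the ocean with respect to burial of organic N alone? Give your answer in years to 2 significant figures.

Residence time with respect to a single sink: τ = M / F_sink.
τ = 676600 / 40.38 = 16760 yr.

17000 yr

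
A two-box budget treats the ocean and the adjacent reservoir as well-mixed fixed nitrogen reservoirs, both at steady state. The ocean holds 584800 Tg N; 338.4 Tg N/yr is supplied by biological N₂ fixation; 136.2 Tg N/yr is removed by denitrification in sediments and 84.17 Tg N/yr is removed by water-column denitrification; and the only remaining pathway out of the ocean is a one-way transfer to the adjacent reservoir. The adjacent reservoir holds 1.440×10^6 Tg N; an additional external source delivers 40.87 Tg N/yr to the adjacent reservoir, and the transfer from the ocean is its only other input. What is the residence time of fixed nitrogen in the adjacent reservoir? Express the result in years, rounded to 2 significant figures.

9100 yr

Balance the ocean: ΣF_in = 338.40 Tg N/yr.
Transfer to the adjacent reservoir = ΣF_in − (136.2 + 84.17) = 118.03 Tg N/yr.
Total input to the adjacent reservoir = 118.03 + 40.87 = 158.90 Tg N/yr; at steady state this equals its total output.
τ = M / F = 1.440×10^6 / 158.90 = 9062 yr.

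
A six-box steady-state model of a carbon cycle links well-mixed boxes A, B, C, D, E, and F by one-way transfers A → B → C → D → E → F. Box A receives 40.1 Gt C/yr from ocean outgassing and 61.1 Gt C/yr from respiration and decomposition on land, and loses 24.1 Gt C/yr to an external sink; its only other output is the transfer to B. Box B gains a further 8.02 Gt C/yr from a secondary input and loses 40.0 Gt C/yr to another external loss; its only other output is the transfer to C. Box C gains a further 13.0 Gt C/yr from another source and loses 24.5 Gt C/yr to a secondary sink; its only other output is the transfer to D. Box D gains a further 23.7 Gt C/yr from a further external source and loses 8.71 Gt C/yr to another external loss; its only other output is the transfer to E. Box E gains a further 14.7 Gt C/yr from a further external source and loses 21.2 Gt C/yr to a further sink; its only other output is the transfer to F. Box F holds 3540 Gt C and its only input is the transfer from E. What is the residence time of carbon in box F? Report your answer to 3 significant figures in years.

84.1 yr

Box A: F(A→B) = (40.1 + 61.1) − 24.1 = 77.100 Gt C/yr.
Box B: F(B→C) = (77.100 + 8.02) − 40.0 = 45.120 Gt C/yr.
Box C: F(C→D) = (45.120 + 13.0) − 24.5 = 33.620 Gt C/yr.
Box D: F(D→E) = (33.620 + 23.7) − 8.71 = 48.610 Gt C/yr.
Box E: F(E→F) = (48.610 + 14.7) − 21.2 = 42.110 Gt C/yr.
Box F throughput = its input = 42.110 Gt C/yr; τ = 3540 / 42.110 = 84.07 yr.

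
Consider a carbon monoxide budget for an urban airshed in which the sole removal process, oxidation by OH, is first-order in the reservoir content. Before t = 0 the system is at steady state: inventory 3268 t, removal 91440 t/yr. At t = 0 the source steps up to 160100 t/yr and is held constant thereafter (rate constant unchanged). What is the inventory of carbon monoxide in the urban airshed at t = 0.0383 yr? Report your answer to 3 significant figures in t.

Residence time τ = M₀/F₀ = 0.03574 yr. The eventual steady state is M_∞ = M₀·(F₁/F₀) = 3268 × 160100/91440 = 5721.9 t.
The anomaly ΔM(t) = M(t) − M_∞ decays as ΔM₀·e^(−t/τ) with ΔM₀ = 3268 − 5721.9 = −2454 t.
At t = 0.0383 yr, e^(−t/τ) = e^(−1.072) = 0.3424, so ΔM = −840.3 t and M = 5721.9 − 840.3 = 4881.6 t.

4880 t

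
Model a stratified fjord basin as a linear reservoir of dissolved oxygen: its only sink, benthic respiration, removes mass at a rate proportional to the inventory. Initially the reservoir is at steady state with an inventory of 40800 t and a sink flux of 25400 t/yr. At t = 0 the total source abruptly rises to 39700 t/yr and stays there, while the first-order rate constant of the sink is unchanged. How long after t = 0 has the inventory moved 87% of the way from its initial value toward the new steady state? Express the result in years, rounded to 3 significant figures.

τ = M₀/F₀ = 40800/25400 = 1.606 yr.
The remaining gap fraction is e^(−t/τ); 87% covered ⇒ e^(−t/τ) = 0.130.
t = −τ ln(0.130) = 1.606 × 2.040 = 3.277 yr.

3.28 yr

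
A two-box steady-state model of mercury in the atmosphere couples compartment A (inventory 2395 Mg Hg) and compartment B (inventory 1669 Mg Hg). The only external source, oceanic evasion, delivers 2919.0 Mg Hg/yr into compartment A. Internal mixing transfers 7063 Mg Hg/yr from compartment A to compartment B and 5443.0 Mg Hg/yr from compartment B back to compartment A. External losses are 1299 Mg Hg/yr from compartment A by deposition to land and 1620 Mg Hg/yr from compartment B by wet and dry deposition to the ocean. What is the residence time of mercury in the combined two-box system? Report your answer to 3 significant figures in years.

1.39 yr

Treat the two boxes together as one reservoir: the mixing fluxes between them are internal recycling, so τ = ΣM / Σ(external losses).
M_total = 2395 + 1669 = 4064.0 Mg Hg.
ΣF_external_out = 1299 + 1620 = 2919.0 Mg Hg/yr.
τ = M_total / ΣF_ext = 4064.0 / 2919.0 = 1.392 yr.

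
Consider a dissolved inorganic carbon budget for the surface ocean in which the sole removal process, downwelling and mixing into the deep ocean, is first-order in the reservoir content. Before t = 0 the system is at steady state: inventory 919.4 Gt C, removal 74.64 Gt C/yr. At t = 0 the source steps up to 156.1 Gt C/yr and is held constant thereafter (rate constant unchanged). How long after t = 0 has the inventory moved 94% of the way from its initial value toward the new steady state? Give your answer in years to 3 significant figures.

τ = M₀/F₀ = 919.4/74.64 = 12.32 yr.
The remaining gap fraction is e^(−t/τ); 94% covered ⇒ e^(−t/τ) = 0.0600.
t = −τ ln(0.0600) = 12.32 × 2.813 = 34.66 yr.

34.7 yr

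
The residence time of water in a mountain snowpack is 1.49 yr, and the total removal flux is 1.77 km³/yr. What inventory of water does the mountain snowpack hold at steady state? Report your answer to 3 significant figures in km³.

τ = M/F ⇒ M = τ × F = 1.49 × 1.77 = 2.637 km³.

2.64 km³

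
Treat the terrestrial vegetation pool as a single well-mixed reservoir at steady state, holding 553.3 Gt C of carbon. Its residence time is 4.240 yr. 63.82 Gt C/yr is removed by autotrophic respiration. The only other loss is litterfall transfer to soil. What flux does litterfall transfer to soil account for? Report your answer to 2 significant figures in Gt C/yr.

67 Gt C/yr

Total removal F = M/τ = 553.3 / 4.240 = 130.5 Gt C/yr.
Litterfall transfer to soil = F − (63.82) = 130.5 − 63.82 = 66.68 Gt C/yr.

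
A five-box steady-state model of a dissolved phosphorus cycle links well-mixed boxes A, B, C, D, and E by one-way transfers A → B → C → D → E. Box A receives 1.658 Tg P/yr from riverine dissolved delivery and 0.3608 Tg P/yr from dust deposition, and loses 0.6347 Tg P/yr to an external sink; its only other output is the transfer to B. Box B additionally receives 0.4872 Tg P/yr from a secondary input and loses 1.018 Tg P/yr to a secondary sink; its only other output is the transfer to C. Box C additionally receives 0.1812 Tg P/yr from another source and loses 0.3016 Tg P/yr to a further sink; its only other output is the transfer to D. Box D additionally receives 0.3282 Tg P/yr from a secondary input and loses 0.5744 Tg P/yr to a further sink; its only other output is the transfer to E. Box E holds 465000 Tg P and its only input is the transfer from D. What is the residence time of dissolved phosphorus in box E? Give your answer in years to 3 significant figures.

955000 yr

Box A: F(A→B) = (1.658 + 0.3608) − 0.6347 = 1.3841 Tg P/yr.
Box B: F(B→C) = (1.3841 + 0.4872) − 1.018 = 0.85330 Tg P/yr.
Box C: F(C→D) = (0.85330 + 0.1812) − 0.3016 = 0.73290 Tg P/yr.
Box D: F(D→E) = (0.73290 + 0.3282) − 0.5744 = 0.48670 Tg P/yr.
Box E throughput = its input = 0.48670 Tg P/yr; τ = 465000 / 0.48670 = 955400 yr.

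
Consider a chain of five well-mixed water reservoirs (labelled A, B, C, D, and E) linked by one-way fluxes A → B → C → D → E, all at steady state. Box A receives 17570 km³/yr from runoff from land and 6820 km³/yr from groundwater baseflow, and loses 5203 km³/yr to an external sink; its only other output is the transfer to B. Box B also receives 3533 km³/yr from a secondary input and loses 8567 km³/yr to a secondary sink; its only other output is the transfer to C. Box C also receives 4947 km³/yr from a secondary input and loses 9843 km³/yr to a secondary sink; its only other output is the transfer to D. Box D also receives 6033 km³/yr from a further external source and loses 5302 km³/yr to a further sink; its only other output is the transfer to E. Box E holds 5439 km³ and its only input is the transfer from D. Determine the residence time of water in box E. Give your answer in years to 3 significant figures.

0.545 yr

Box A: F(A→B) = (17570 + 6820) − 5203 = 19187 km³/yr.
Box B: F(B→C) = (19187 + 3533) − 8567 = 14153 km³/yr.
Box C: F(C→D) = (14153 + 4947) − 9843 = 9257.0 km³/yr.
Box D: F(D→E) = (9257.0 + 6033) − 5302 = 9988.0 km³/yr.
Box E throughput = its input = 9988.0 km³/yr; τ = 5439 / 9988.0 = 0.5446 yr.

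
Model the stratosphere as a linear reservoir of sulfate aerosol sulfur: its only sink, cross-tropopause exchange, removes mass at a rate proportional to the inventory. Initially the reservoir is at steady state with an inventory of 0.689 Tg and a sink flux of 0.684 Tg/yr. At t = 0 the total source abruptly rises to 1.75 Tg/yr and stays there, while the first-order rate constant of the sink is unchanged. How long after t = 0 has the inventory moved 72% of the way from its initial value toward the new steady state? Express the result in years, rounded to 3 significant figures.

1.28 yr

τ = M₀/F₀ = 0.689/0.684 = 1.007 yr.
The remaining gap fraction is e^(−t/τ); 72% covered ⇒ e^(−t/τ) = 0.280.
t = −τ ln(0.280) = 1.007 × 1.273 = 1.282 yr.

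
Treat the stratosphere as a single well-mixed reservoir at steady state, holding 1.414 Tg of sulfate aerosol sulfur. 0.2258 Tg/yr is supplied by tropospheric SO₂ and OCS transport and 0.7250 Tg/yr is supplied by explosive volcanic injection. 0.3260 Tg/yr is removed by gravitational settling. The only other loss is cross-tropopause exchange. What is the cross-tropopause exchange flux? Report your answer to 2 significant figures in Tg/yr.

0.62 Tg/yr

At steady state ΣF_in = ΣF_out.
ΣF_in = 0.2258 + 0.7250 = 0.95080 Tg/yr.
Cross-tropopause exchange flux = ΣF_in − (0.3260) = 0.95080 − 0.3260 = 0.6248 Tg/yr.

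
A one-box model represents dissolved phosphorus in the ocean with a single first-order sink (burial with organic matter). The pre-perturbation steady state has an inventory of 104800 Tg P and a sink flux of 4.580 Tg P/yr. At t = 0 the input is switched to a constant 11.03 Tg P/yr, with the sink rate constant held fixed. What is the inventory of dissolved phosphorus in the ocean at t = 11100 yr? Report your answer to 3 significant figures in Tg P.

The sink rate constant is k = F₀/M₀ = 4.580/104800 = 4.370×10^-5 yr⁻¹.
Solving dM/dt = F₁ − kM with M(0) = M₀ gives M(t) = F₁/k + (M₀ − F₁/k)·e^(−kt).
F₁/k = 11.03/4.370×10^-5 = 252390 Tg P; kt = 4.370×10^-5 × 11100 = 0.4851, e^(−kt) = 0.6156.
M(11100) = 252390 + (104800 − 252390) × 0.6156 = 252390 − 90860 = 161530 Tg P.

162000 Tg P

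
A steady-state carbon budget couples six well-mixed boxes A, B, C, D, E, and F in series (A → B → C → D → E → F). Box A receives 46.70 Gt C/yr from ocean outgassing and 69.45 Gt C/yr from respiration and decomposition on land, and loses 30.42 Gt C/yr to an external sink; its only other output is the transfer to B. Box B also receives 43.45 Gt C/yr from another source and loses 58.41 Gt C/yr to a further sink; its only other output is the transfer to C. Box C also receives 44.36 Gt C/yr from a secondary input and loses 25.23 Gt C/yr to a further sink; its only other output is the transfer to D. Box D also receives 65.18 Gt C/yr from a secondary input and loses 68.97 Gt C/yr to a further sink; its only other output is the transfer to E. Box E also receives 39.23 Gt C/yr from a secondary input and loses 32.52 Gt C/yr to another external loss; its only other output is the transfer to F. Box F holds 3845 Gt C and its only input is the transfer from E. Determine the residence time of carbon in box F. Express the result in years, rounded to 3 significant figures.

Box A: F(A→B) = (46.70 + 69.45) − 30.42 = 85.730 Gt C/yr.
Box B: F(B→C) = (85.730 + 43.45) − 58.41 = 70.770 Gt C/yr.
Box C: F(C→D) = (70.770 + 44.36) − 25.23 = 89.900 Gt C/yr.
Box D: F(D→E) = (89.900 + 65.18) − 68.97 = 86.110 Gt C/yr.
Box E: F(E→F) = (86.110 + 39.23) − 32.52 = 92.820 Gt C/yr.
Box F throughput = its input = 92.820 Gt C/yr; τ = 3845 / 92.820 = 41.42 yr.

41.4 yr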